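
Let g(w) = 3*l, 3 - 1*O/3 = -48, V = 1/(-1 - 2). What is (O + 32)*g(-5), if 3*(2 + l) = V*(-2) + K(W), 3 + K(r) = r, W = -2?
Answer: -5735/3 ≈ -1911.7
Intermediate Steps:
K(r) = -3 + r
V = -⅓ (V = 1/(-3) = -⅓ ≈ -0.33333)
O = 153 (O = 9 - 3*(-48) = 9 + 144 = 153)
l = -31/9 (l = -2 + (-⅓*(-2) + (-3 - 2))/3 = -2 + (⅔ - 5)/3 = -2 + (⅓)*(-13/3) = -2 - 13/9 = -31/9 ≈ -3.4444)
g(w) = -31/3 (g(w) = 3*(-31/9) = -31/3)
(O + 32)*g(-5) = (153 + 32)*(-31/3) = 185*(-31/3) = -5735/3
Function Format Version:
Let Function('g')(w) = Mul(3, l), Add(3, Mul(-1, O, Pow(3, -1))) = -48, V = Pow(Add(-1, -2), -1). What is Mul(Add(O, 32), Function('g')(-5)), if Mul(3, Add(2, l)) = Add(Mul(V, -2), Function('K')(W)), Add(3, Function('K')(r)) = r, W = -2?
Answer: Rational(-5735, 3) ≈ -1911.7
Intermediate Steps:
Function('K')(r) = Add(-3, r)
V = Rational(-1, 3) (V = Pow(-3, -1) = Rational(-1, 3) ≈ -0.33333)
O = 153 (O = Add(9, Mul(-3, -48)) = Add(9, 144) = 153)
l = Rational(-31, 9) (l = Add(-2, Mul(Rational(1, 3), Add(Mul(Rational(-1, 3), -2), Add(-3, -2)))) = Add(-2, Mul(Rational(1, 3), Add(Rational(2, 3), -5))) = Add(-2, Mul(Rational(1, 3), Rational(-13, 3))) = Add(-2, Rational(-13, 9)) = Rational(-31, 9) ≈ -3.4444)
Function('g')(w) = Rational(-31, 3) (Function('g')(w) = Mul(3, Rational(-31, 9)) = Rational(-31, 3))
Mul(Add(O, 32), Function('g')(-5)) = Mul(Add(153, 32), Rational(-31, 3)) = Mul(185, Rational(-31, 3)) = Rational(-5735, 3)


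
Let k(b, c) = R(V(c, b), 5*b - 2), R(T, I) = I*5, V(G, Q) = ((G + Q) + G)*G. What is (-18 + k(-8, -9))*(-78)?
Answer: 17784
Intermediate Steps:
V(G, Q) = G*(Q + 2*G) (V(G, Q) = (Q + 2*G)*G = G*(Q + 2*G))
R(T, I) = 5*I
k(b, c) = -10 + 25*b (k(b, c) = 5*(5*b - 2) = 5*(-2 + 5*b) = -10 + 25*b)
(-18 + k(-8, -9))*(-78) = (-18 + (-10 + 25*(-8)))*(-78) = (-18 + (-10 - 200))*(-78) = (-18 - 210)*(-78) = -228*(-78) = 17784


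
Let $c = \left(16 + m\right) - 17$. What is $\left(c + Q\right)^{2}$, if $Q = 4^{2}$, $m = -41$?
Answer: $676$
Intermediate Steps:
$c = -42$ ($c = \left(16 - 41\right) - 17 = -25 - 17 = -42$)
$Q = 16$
$\left(c + Q\right)^{2} = \left(-42 + 16\right)^{2} = \left(-26\right)^{2} = 676$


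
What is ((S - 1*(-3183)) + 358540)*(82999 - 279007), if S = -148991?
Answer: -41697173856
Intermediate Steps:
((S - 1*(-3183)) + 358540)*(82999 - 279007) = ((-148991 - 1*(-3183)) + 358540)*(82999 - 279007) = ((-148991 + 3183) + 358540)*(-196008) = (-145808 + 358540)*(-196008) = 212732*(-196008) = -41697173856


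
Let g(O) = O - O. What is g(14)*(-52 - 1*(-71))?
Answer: 0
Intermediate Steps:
g(O) = 0
g(14)*(-52 - 1*(-71)) = 0*(-52 - 1*(-71)) = 0*(-52 + 71) = 0*19 = 0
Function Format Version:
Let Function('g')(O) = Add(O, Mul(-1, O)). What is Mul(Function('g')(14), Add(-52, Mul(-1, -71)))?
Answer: 0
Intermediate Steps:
Function('g')(O) = 0
Mul(Function('g')(14), Add(-52, Mul(-1, -71))) = Mul(0, Add(-52, Mul(-1, -71))) = Mul(0, Add(-52, 71)) = Mul(0, 19) = 0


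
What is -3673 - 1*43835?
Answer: -47508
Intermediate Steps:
-3673 - 1*43835 = -3673 - 43835 = -47508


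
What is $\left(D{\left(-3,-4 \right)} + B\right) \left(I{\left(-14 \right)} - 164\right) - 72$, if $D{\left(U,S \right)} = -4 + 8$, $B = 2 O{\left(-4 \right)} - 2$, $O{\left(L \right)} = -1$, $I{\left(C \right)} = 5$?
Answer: $-72$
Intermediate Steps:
$B = -4$ ($B = 2 \left(-1\right) - 2 = -2 - 2 = -4$)
$D{\left(U,S \right)} = 4$
$\left(D{\left(-3,-4 \right)} + B\right) \left(I{\left(-14 \right)} - 164\right) - 72 = \left(4 - 4\right) \left(5 - 164\right) - 72 = 0 \left(-159\right) - 72 = 0 - 72 = -72$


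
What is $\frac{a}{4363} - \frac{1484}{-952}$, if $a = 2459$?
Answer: $\frac{314845}{148342} \approx 2.1224$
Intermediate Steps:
$\frac{a}{4363} - \frac{1484}{-952} = \frac{2459}{4363} - \frac{1484}{-952} = 2459 \cdot \frac{1}{4363} - - \frac{53}{34} = \frac{2459}{4363} + \frac{53}{34} = \frac{314845}{148342}$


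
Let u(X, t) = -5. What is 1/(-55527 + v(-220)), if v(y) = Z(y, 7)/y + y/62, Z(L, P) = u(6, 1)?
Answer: -1364/75743637 ≈ -1.8008e-5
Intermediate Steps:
Z(L, P) = -5
v(y) = -5/y + y/62
1/(-55527 + v(-220)) = 1/(-55527 + (-5/(-220) + (1/62)*(-220))) = 1/(-55527 + (-5*(-1/220) - 110/31)) = 1/(-55527 + (1/44 - 110/31)) = 1/(-55527 - 4809/1364) = 1/(-75743637/1364) = -1364/75743637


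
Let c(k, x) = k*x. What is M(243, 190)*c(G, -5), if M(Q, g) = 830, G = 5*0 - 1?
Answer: 4150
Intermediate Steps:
G = -1 (G = 0 - 1 = -1)
M(243, 190)*c(G, -5) = 830*(-1*(-5)) = 830*5 = 4150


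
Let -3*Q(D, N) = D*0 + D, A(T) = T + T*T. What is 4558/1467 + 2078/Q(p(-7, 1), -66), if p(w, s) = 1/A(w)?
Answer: -384097118/1467 ≈ -2.6183e+5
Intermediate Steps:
A(T) = T + T²
p(w, s) = 1/(w*(1 + w))
Q(D, N) = -D/3 (Q(D, N) = -(D*0 + D)/3 = -(0 + D)/3 = -D/3)
4558/1467 + 2078/Q(p(-7, 1), -66) = 4558/1467 + 2078/((-1/(3*(-7)*(1 - 7)))) = 4558*(1/1467) + 2078/((-(-1)/(21*(-6)))) = 4558/1467 + 2078/((-(-1)*(-1)/(21*6))) = 4558/1467 + 2078/((-⅓*1/42)) = 4558/1467 + 2078/(-1/126) = 4558/1467 + 2078*(-126) = 4558/1467 - 261828 = -384097118/1467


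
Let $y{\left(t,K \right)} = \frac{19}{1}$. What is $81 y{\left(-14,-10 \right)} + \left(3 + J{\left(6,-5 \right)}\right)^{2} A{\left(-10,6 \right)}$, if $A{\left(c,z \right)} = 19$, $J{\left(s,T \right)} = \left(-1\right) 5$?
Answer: $1615$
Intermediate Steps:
$J{\left(s,T \right)} = -5$
$y{\left(t,K \right)} = 19$ ($y{\left(t,K \right)} = 19 \cdot 1 = 19$)
$81 y{\left(-14,-10 \right)} + \left(3 + J{\left(6,-5 \right)}\right)^{2} A{\left(-10,6 \right)} = 81 \cdot 19 + \left(3 - 5\right)^{2} \cdot 19 = 1539 + \left(-2\right)^{2} \cdot 19 = 1539 + 4 \cdot 19 = 1539 + 76 = 1615$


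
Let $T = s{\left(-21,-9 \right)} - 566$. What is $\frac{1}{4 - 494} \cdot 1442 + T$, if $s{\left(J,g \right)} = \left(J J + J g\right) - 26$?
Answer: $\frac{1227}{35} \approx 35.057$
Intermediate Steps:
$s{\left(J,g \right)} = -26 + J^{2} + J g$ ($s{\left(J,g \right)} = \left(J^{2} + J g\right) - 26 = -26 + J^{2} + J g$)
$T = 38$ ($T = \left(-26 + \left(-21\right)^{2} - -189\right) - 566 = \left(-26 + 441 + 189\right) - 566 = 604 - 566 = 38$)
$\frac{1}{4 - 494} \cdot 1442 + T = \frac{1}{4 - 494} \cdot 1442 + 38 = \frac{1}{-490} \cdot 1442 + 38 = \left(- \frac{1}{490}\right) 1442 + 38 = - \frac{103}{35} + 38 = \frac{1227}{35}$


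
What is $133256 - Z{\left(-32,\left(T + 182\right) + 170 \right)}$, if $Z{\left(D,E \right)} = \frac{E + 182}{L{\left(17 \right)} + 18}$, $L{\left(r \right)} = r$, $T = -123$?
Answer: $\frac{4663549}{35} \approx 1.3324 \cdot 10^{5}$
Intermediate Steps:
$Z{\left(D,E \right)} = \frac{26}{5} + \frac{E}{35}$ ($Z{\left(D,E \right)} = \frac{E + 182}{17 + 18} = \frac{182 + E}{35} = \left(182 + E\right) \frac{1}{35} = \frac{26}{5} + \frac{E}{35}$)
$133256 - Z{\left(-32,\left(T + 182\right) + 170 \right)} = 133256 - \left(\frac{26}{5} + \frac{\left(-123 + 182\right) + 170}{35}\right) = 133256 - \left(\frac{26}{5} + \frac{59 + 170}{35}\right) = 133256 - \left(\frac{26}{5} + \frac{1}{35} \cdot 229\right) = 133256 - \left(\frac{26}{5} + \frac{229}{35}\right) = 133256 - \frac{411}{35} = \frac{4663549}{35}$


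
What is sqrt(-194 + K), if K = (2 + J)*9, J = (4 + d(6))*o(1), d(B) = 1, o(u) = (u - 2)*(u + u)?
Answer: I*sqrt(266) ≈ 16.31*I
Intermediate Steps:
o(u) = 2*u*(-2 + u) (o(u) = (-2 + u)*(2*u) = 2*u*(-2 + u))
J = -10 (J = (4 + 1)*(2*1*(-2 + 1)) = 5*(2*1*(-1)) = 5*(-2) = -10)
K = -72 (K = (2 - 10)*9 = -8*9 = -72)
sqrt(-194 + K) = sqrt(-194 - 72) = sqrt(-266) = I*sqrt(266)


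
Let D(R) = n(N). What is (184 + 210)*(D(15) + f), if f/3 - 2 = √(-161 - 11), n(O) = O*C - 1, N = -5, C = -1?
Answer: 3940 + 2364*I*√43 ≈ 3940.0 + 15502.0*I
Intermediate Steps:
n(O) = -1 - O (n(O) = O*(-1) - 1 = -O - 1 = -1 - O)
f = 6 + 6*I*√43 (f = 6 + 3*√(-161 - 11) = 6 + 3*√(-172) = 6 + 3*(2*I*√43) = 6 + 6*I*√43 ≈ 6.0 + 39.345*I)
D(R) = 4 (D(R) = -1 - 1*(-5) = -1 + 5 = 4)
(184 + 210)*(D(15) + f) = (184 + 210)*(4 + (6 + 6*I*√43)) = 394*(10 + 6*I*√43) = 3940 + 2364*I*√43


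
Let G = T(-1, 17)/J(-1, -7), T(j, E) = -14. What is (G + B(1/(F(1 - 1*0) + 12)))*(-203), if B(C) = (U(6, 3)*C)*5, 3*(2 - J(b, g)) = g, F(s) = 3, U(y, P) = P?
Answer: 5887/13 ≈ 452.85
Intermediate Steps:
J(b, g) = 2 - g/3
B(C) = 15*C (B(C) = (3*C)*5 = 15*C)
G = -42/13 (G = -14/(2 - ⅓*(-7)) = -14/(2 + 7/3) = -14/13/3 = -14*3/13 = -42/13 ≈ -3.2308)
(G + B(1/(F(1 - 1*0) + 12)))*(-203) = (-42/13 + 15/(3 + 12))*(-203) = (-42/13 + 15/15)*(-203) = (-42/13 + 15*(1/15))*(-203) = (-42/13 + 1)*(-203) = -29/13*(-203) = 5887/13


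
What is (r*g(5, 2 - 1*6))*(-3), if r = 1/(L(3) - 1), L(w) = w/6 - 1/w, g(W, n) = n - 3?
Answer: -126/5 ≈ -25.200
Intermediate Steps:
g(W, n) = -3 + n
L(w) = -1/w + w/6 (L(w) = w*(⅙) - 1/w = w/6 - 1/w = -1/w + w/6)
r = -6/5 (r = 1/((-1/3 + (⅙)*3) - 1) = 1/((-1*⅓ + ½) - 1) = 1/((-⅓ + ½) - 1) = 1/(⅙ - 1) = 1/(-⅚) = -6/5 ≈ -1.2000)
(r*g(5, 2 - 1*6))*(-3) = -6*(-3 + (2 - 1*6))/5*(-3) = -6*(-3 + (2 - 6))/5*(-3) = -6*(-3 - 4)/5*(-3) = -6/5*(-7)*(-3) = (42/5)*(-3) = -126/5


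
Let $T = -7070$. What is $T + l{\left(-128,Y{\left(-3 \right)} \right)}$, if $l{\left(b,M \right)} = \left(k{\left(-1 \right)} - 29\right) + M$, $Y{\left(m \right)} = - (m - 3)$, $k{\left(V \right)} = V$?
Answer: $-7094$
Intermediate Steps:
$Y{\left(m \right)} = 3 - m$ ($Y{\left(m \right)} = - (-3 + m) = 3 - m$)
$l{\left(b,M \right)} = -30 + M$ ($l{\left(b,M \right)} = \left(-1 - 29\right) + M = -30 + M$)
$T + l{\left(-128,Y{\left(-3 \right)} \right)} = -7070 + \left(-30 + \left(3 - -3\right)\right) = -7070 + \left(-30 + \left(3 + 3\right)\right) = -7070 + \left(-30 + 6\right) = -7070 - 24 = -7094$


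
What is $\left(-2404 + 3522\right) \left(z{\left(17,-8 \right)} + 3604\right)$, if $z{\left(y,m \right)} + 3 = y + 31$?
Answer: $4079582$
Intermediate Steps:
$z{\left(y,m \right)} = 28 + y$ ($z{\left(y,m \right)} = -3 + \left(y + 31\right) = -3 + \left(31 + y\right) = 28 + y$)
$\left(-2404 + 3522\right) \left(z{\left(17,-8 \right)} + 3604\right) = \left(-2404 + 3522\right) \left(\left(28 + 17\right) + 3604\right) = 1118 \left(45 + 3604\right) = 1118 \cdot 3649 = 4079582$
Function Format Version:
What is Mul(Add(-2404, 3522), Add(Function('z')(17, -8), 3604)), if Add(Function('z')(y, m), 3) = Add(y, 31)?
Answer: 4079582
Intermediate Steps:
Function('z')(y, m) = Add(28, y) (Function('z')(y, m) = Add(-3, Add(y, 31)) = Add(-3, Add(31, y)) = Add(28, y))
Mul(Add(-2404, 3522), Add(Function('z')(17, -8), 3604)) = Mul(Add(-2404, 3522), Add(Add(28, 17), 3604)) = Mul(1118, Add(45, 3604)) = Mul(1118, 3649) = 4079582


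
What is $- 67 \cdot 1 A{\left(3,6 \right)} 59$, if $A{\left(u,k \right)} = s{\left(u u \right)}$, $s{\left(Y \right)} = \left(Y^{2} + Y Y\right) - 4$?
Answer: $-624574$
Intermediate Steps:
$s{\left(Y \right)} = -4 + 2 Y^{2}$ ($s{\left(Y \right)} = \left(Y^{2} + Y^{2}\right) - 4 = 2 Y^{2} - 4 = -4 + 2 Y^{2}$)
$A{\left(u,k \right)} = -4 + 2 u^{4}$ ($A{\left(u,k \right)} = -4 + 2 \left(u u\right)^{2} = -4 + 2 \left(u^{2}\right)^{2} = -4 + 2 u^{4}$)
$- 67 \cdot 1 A{\left(3,6 \right)} 59 = - 67 \cdot 1 \left(-4 + 2 \cdot 3^{4}\right) 59 = - 67 \cdot 1 \left(-4 + 2 \cdot 81\right) 59 = - 67 \cdot 1 \left(-4 + 162\right) 59 = - 67 \cdot 1 \cdot 158 \cdot 59 = \left(-67\right) 158 \cdot 59 = \left(-10586\right) 59 = -624574$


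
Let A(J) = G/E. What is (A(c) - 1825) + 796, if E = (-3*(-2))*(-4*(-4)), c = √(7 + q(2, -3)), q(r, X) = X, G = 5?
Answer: -98779/96 ≈ -1028.9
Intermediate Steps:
c = 2 (c = √(7 - 3) = √4 = 2)
E = 96 (E = 6*16 = 96)
A(J) = 5/96
(A(c) - 1825) + 796 = (5/96 - 1825) + 796 = -175195/96 + 796 = -98779/96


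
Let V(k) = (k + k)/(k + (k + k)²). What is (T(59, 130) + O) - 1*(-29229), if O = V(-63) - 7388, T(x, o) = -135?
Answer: 5448204/251 ≈ 21706.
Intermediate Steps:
V(k) = 2*k/(k + 4*k²) (V(k) = (2*k)/(k + (2*k)²) = (2*k)/(k + 4*k²) = 2*k/(k + 4*k²))
O = -1854390/251 (O = 2/(1 + 4*(-63)) - 7388 = 2/(1 - 252) - 7388 = 2/(-251) - 7388 = 2*(-1/251) - 7388 = -2/251 - 7388 = -1854390/251 ≈ -7388.0)
(T(59, 130) + O) - 1*(-29229) = (-135 - 1854390/251) - 1*(-29229) = -1888275/251 + 29229 = 5448204/251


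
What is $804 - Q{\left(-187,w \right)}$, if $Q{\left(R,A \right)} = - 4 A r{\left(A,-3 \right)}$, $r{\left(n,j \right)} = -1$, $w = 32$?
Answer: $676$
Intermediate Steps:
$Q{\left(R,A \right)} = 4 A$ ($Q{\left(R,A \right)} = - 4 A \left(-1\right) = 4 A$)
$804 - Q{\left(-187,w \right)} = 804 - 4 \cdot 32 = 804 - 128 = 676$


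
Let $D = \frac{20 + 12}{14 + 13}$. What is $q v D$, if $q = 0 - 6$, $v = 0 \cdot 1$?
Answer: $0$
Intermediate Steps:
$D = \frac{32}{27} \approx 1.1852$
$v = 0$
$q = -6$
$q v D = \left(-6\right) 0 \cdot \frac{32}{27} = 0 \cdot \frac{32}{27} = 0$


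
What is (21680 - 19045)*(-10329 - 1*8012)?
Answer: -48328535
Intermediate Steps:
(21680 - 19045)*(-10329 - 1*8012) = 2635*(-10329 - 8012) = 2635*(-18341) = -48328535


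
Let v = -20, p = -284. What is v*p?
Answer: 5680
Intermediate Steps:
v*p = -20*(-284) = 5680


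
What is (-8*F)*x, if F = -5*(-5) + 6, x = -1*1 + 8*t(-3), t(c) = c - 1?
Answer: 8184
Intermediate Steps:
t(c) = -1 + c
x = -33 (x = -1*1 + 8*(-1 - 3) = -1 + 8*(-4) = -1 - 32 = -33)
F = 31 (F = 25 + 6 = 31)
(-8*F)*x = -8*31*(-33) = -248*(-33) = 8184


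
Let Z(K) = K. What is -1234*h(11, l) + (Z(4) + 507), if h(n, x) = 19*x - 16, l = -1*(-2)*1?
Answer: -26637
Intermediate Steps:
l = 2 (l = 2*1 = 2)
h(n, x) = -16 + 19*x
-1234*h(11, l) + (Z(4) + 507) = -1234*(-16 + 19*2) + (4 + 507) = -1234*(-16 + 38) + 511 = -1234*22 + 511 = -27148 + 511 = -26637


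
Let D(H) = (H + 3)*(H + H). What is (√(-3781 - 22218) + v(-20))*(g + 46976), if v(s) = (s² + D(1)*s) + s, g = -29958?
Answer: 3743960 + 17018*I*√25999 ≈ 3.744e+6 + 2.744e+6*I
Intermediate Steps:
D(H) = 2*H*(3 + H) (D(H) = (3 + H)*(2*H) = 2*H*(3 + H))
v(s) = s² + 9*s (v(s) = (s² + (2*1*(3 + 1))*s) + s = (s² + (2*1*4)*s) + s = (s² + 8*s) + s = s² + 9*s)
(√(-3781 - 22218) + v(-20))*(g + 46976) = (√(-3781 - 22218) - 20*(9 - 20))*(-29958 + 46976) = (√(-25999) - 20*(-11))*17018 = (I*√25999 + 220)*17018 = (220 + I*√25999)*17018 = 3743960 + 17018*I*√25999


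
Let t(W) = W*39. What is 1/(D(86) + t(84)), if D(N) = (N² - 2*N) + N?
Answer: 1/10586 ≈ 9.4464e-5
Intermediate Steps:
D(N) = N² - N
t(W) = 39*W
1/(D(86) + t(84)) = 1/(86*(-1 + 86) + 39*84) = 1/(86*85 + 3276) = 1/(7310 + 3276) = 1/10586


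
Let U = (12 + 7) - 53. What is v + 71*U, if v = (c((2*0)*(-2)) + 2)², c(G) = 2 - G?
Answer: -2398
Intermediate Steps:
U = -34 (U = 19 - 53 = -34)
v = 16 (v = ((2 - 2*0*(-2)) + 2)² = ((2 - 0*(-2)) + 2)² = ((2 - 1*0) + 2)² = ((2 + 0) + 2)² = (2 + 2)² = 4² = 16)
v + 71*U = 16 + 71*(-34) = 16 - 2414 = -2398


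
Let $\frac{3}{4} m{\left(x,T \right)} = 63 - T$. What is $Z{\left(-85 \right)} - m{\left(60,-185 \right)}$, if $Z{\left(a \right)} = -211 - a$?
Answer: $- \frac{1370}{3} \approx -456.67$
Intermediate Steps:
$m{\left(x,T \right)} = 84 - \frac{4 T}{3}$ ($m{\left(x,T \right)} = \frac{4 \left(63 - T\right)}{3} = 84 - \frac{4 T}{3}$)
$Z{\left(-85 \right)} - m{\left(60,-185 \right)} = \left(-211 - -85\right) - \left(84 - - \frac{740}{3}\right) = \left(-211 + 85\right) - \left(84 + \frac{740}{3}\right) = -126 - \frac{992}{3} = - \frac{1370}{3}$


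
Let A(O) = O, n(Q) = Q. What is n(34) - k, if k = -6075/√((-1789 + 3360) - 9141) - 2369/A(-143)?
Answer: 2493/143 - 1215*I*√7570/1514 ≈ 17.434 - 69.823*I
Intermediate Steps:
k = 2369/143 + 1215*I*√7570/1514 (k = -6075/√((-1789 + 3360) - 9141) - 2369/(-143) = -6075/√(1571 - 9141) - 2369*(-1/143) = -6075*(-I*√7570/7570) + 2369/143 = -(-1215)*I*√7570/1514 + 2369/143 = 1215*I*√7570/1514 + 2369/143 = 2369/143 + 1215*I*√7570/1514 ≈ 16.566 + 69.823*I)
n(34) - k = 34 - (2369/143 + 1215*I*√7570/1514) = 34 + (-2369/143 - 1215*I*√7570/1514) = 2493/143 - 1215*I*√7570/1514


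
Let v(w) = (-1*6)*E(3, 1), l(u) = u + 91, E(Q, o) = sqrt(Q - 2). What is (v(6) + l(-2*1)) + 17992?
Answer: 18075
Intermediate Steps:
E(Q, o) = sqrt(-2 + Q)
l(u) = 91 + u
v(w) = -6 (v(w) = (-1*6)*sqrt(-2 + 3) = -6*sqrt(1) = -6*1 = -6)
(v(6) + l(-2*1)) + 17992 = (-6 + (91 - 2*1)) + 17992 = (-6 + (91 - 2)) + 17992 = (-6 + 89) + 17992 = 83 + 17992 = 18075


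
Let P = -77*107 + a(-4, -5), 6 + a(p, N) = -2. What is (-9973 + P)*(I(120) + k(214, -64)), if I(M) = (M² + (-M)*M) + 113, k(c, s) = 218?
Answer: -6030820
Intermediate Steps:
a(p, N) = -8 (a(p, N) = -6 - 2 = -8)
I(M) = 113 (I(M) = (M² - M²) + 113 = 0 + 113 = 113)
P = -8247 (P = -77*107 - 8 = -8239 - 8 = -8247)
(-9973 + P)*(I(120) + k(214, -64)) = (-9973 - 8247)*(113 + 218) = -18220*331 = -6030820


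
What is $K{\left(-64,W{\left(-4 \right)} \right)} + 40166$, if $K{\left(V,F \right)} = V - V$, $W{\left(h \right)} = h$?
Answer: $40166$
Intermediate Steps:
$K{\left(V,F \right)} = 0$
$K{\left(-64,W{\left(-4 \right)} \right)} + 40166 = 0 + 40166 = 40166$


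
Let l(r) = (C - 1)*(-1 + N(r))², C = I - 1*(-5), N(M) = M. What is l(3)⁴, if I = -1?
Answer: 20736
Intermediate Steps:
C = 4 (C = -1 - 1*(-5) = -1 + 5 = 4)
l(r) = 3*(-1 + r)² (l(r) = (4 - 1)*(-1 + r)² = 3*(-1 + r)²)
l(3)⁴ = (3*(-1 + 3)²)⁴ = (3*2²)⁴ = (3*4)⁴ = 12⁴ = 20736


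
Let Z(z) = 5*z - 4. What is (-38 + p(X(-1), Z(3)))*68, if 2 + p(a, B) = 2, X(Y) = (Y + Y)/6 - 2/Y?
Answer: -2584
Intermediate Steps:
X(Y) = -2/Y + Y/3 (X(Y) = (2*Y)*(⅙) - 2/Y = Y/3 - 2/Y = -2/Y + Y/3)
Z(z) = -4 + 5*z
p(a, B) = 0 (p(a, B) = -2 + 2 = 0)
(-38 + p(X(-1), Z(3)))*68 = (-38 + 0)*68 = -38*68 = -2584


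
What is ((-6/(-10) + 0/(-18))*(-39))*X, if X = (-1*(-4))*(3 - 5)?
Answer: 936/5 ≈ 187.20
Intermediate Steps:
X = -8 (X = 4*(-2) = -8)
((-6/(-10) + 0/(-18))*(-39))*X = ((-6/(-10) + 0/(-18))*(-39))*(-8) = ((-6*(-⅒) + 0*(-1/18))*(-39))*(-8) = ((⅗ + 0)*(-39))*(-8) = ((⅗)*(-39))*(-8) = -117/5*(-8) = 936/5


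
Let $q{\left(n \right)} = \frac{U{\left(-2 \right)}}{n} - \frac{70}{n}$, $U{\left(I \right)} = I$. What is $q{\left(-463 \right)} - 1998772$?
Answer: $- \frac{925431364}{463} \approx -1.9988 \cdot 10^{6}$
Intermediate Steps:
$q{\left(n \right)} = - \frac{72}{n}$ ($q{\left(n \right)} = - \frac{2}{n} - \frac{70}{n} = - \frac{72}{n}$)
$q{\left(-463 \right)} - 1998772 = - \frac{72}{-463} - 1998772 = \left(-72\right) \left(- \frac{1}{463}\right) - 1998772 = \frac{72}{463} - 1998772 = - \frac{925431364}{463}$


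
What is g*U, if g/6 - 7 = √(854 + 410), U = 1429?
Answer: 60018 + 34296*√79 ≈ 3.6485e+5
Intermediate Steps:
g = 42 + 24*√79 (g = 42 + 6*√(854 + 410) = 42 + 6*√1264 = 42 + 6*(4*√79) = 42 + 24*√79 ≈ 255.32)
g*U = (42 + 24*√79)*1429 = 60018 + 34296*√79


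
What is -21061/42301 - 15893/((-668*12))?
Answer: 503464817/339084816 ≈ 1.4848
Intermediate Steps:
-21061/42301 - 15893/((-668*12)) = -21061*1/42301 - 15893/(-8016) = -21061/42301 - 15893*(-1/8016) = -21061/42301 + 15893/8016 = 503464817/339084816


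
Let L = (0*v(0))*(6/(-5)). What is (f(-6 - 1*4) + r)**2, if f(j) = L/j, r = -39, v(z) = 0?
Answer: 1521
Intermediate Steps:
L = 0 (L = (0*0)*(6/(-5)) = 0*(6*(-1/5)) = 0*(-6/5) = 0)
f(j) = 0 (f(j) = 0/j = 0)
(f(-6 - 1*4) + r)**2 = (0 - 39)**2 = (-39)**2 = 1521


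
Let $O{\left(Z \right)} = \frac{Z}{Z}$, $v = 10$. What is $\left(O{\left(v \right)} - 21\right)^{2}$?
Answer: $400$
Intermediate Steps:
$O{\left(Z \right)} = 1$
$\left(O{\left(v \right)} - 21\right)^{2} = \left(1 - 21\right)^{2} = \left(-20\right)^{2} = 400$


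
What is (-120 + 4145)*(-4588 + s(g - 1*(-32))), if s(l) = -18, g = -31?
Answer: -18539150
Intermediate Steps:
(-120 + 4145)*(-4588 + s(g - 1*(-32))) = (-120 + 4145)*(-4588 - 18) = 4025*(-4606) = -18539150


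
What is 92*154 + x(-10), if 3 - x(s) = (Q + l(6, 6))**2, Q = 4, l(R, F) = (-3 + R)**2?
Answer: 14002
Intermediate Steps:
x(s) = -166 (x(s) = 3 - (4 + (-3 + 6)**2)**2 = 3 - (4 + 3**2)**2 = 3 - (4 + 9)**2 = 3 - 1*13**2 = 3 - 1*169 = 3 - 169 = -166)
92*154 + x(-10) = 92*154 - 166 = 14168 - 166 = 14002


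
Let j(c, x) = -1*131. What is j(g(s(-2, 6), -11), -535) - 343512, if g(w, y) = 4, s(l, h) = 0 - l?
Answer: -343643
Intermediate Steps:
s(l, h) = -l
j(c, x) = -131
j(g(s(-2, 6), -11), -535) - 343512 = -131 - 343512 = -343643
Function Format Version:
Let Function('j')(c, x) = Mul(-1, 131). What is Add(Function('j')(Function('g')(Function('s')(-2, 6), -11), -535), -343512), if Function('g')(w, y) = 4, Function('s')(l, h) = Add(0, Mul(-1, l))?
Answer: -343643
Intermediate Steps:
Function('s')(l, h) = Mul(-1, l)
Function('j')(c, x) = -131
Add(Function('j')(Function('g')(Function('s')(-2, 6), -11), -535), -343512) = Add(-131, -343512) = -343643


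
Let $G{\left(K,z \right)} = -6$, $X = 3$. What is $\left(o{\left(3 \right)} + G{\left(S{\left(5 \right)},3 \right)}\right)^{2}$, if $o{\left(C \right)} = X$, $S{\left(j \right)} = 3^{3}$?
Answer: $9$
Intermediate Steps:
$S{\left(j \right)} = 27$
$o{\left(C \right)} = 3$
$\left(o{\left(3 \right)} + G{\left(S{\left(5 \right)},3 \right)}\right)^{2} = \left(3 - 6\right)^{2} = \left(-3\right)^{2} = 9$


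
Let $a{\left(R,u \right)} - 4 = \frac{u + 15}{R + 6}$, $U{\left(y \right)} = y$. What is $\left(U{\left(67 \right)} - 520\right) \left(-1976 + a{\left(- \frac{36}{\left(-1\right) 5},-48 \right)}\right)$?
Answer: $\frac{1788897}{2} \approx 8.9445 \cdot 10^{5}$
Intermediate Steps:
$a{\left(R,u \right)} = 4 + \frac{15 + u}{6 + R}$ ($a{\left(R,u \right)} = 4 + \frac{u + 15}{R + 6} = 4 + \frac{15 + u}{6 + R}$)
$\left(U{\left(67 \right)} - 520\right) \left(-1976 + a{\left(- \frac{36}{\left(-1\right) 5},-48 \right)}\right) = \left(67 - 520\right) \left(-1976 + \frac{39 - 48 + 4 \left(- \frac{36}{\left(-1\right) 5}\right)}{6 - \frac{36}{\left(-1\right) 5}}\right) = - 453 \left(-1976 + \frac{39 - 48 + 4 \left(- \frac{36}{-5}\right)}{6 - \frac{36}{-5}}\right) = - 453 \left(-1976 + \frac{39 - 48 + 4 \left(\left(-36\right) \left(- \frac{1}{5}\right)\right)}{6 - - \frac{36}{5}}\right) = - 453 \left(-1976 + \frac{39 - 48 + 4 \cdot \frac{36}{5}}{6 + \frac{36}{5}}\right) = - 453 \left(-1976 + \frac{39 - 48 + \frac{144}{5}}{\frac{66}{5}}\right) = - 453 \left(-1976 + \frac{5}{66} \cdot \frac{99}{5}\right) = - 453 \left(-1976 + \frac{3}{2}\right) = \left(-453\right) \left(- \frac{3949}{2}\right) = \frac{1788897}{2}$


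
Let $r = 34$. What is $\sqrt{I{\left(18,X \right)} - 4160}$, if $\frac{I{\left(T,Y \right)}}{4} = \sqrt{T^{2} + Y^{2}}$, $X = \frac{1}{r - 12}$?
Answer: $\frac{\sqrt{-503360 + 22 \sqrt{156817}}}{11} \approx 63.938 i$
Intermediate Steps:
$X = \frac{1}{22}$ ($X = \frac{1}{34 - 12} = \frac{1}{22} \approx 0.045455$)
$I{\left(T,Y \right)} = 4 \sqrt{T^{2} + Y^{2}}$
$\sqrt{I{\left(18,X \right)} - 4160} = \sqrt{4 \sqrt{18^{2} + \left(\frac{1}{22}\right)^{2}} - 4160} = \sqrt{4 \sqrt{324 + \frac{1}{484}} - 4160} = \sqrt{4 \sqrt{\frac{156817}{484}} - 4160} = \sqrt{4 \frac{\sqrt{156817}}{22} - 4160} = \sqrt{\frac{2 \sqrt{156817}}{11} - 4160} = \sqrt{-4160 + \frac{2 \sqrt{156817}}{11}}$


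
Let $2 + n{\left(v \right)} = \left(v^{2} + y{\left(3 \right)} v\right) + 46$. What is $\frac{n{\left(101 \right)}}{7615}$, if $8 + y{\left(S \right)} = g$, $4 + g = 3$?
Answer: $\frac{9336}{7615} \approx 1.226$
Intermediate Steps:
$g = -1$ ($g = -4 + 3 = -1$)
$y{\left(S \right)} = -9$ ($y{\left(S \right)} = -8 - 1 = -9$)
$n{\left(v \right)} = 44 + v^{2} - 9 v$ ($n{\left(v \right)} = -2 + \left(\left(v^{2} - 9 v\right) + 46\right) = -2 + \left(46 + v^{2} - 9 v\right) = 44 + v^{2} - 9 v$)
$\frac{n{\left(101 \right)}}{7615} = \frac{44 + 101^{2} - 909}{7615} = \left(44 + 10201 - 909\right) \frac{1}{7615} = 9336 \cdot \frac{1}{7615} = \frac{9336}{7615}$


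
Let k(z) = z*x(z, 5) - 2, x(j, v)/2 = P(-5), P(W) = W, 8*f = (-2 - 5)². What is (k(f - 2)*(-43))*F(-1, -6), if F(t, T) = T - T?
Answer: 0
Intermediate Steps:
f = 49/8 (f = (-2 - 5)²/8 = (⅛)*(-7)² = (⅛)*49 = 49/8 ≈ 6.1250)
x(j, v) = -10 (x(j, v) = 2*(-5) = -10)
F(t, T) = 0
k(z) = -2 - 10*z (k(z) = z*(-10) - 2 = -10*z - 2 = -2 - 10*z)
(k(f - 2)*(-43))*F(-1, -6) = ((-2 - 10*(49/8 - 2))*(-43))*0 = ((-2 - 10*33/8)*(-43))*0 = ((-2 - 165/4)*(-43))*0 = -173/4*(-43)*0 = (7439/4)*0 = 0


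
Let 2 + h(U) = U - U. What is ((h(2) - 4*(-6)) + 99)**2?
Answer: 14641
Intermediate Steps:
h(U) = -2 (h(U) = -2 + (U - U) = -2 + 0 = -2)
((h(2) - 4*(-6)) + 99)**2 = ((-2 - 4*(-6)) + 99)**2 = ((-2 + 24) + 99)**2 = (22 + 99)**2 = 121**2 = 14641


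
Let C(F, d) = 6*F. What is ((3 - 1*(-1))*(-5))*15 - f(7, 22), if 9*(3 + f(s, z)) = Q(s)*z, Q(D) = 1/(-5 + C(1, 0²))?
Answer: -2695/9 ≈ -299.44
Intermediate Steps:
Q(D) = 1 (Q(D) = 1/(-5 + 6*1) = 1/(-5 + 6) = 1/1 = 1)
f(s, z) = -3 + z/9 (f(s, z) = -3 + (1*z)/9 = -3 + z/9)
((3 - 1*(-1))*(-5))*15 - f(7, 22) = ((3 - 1*(-1))*(-5))*15 - (-3 + (⅑)*22) = ((3 + 1)*(-5))*15 - (-3 + 22/9) = (4*(-5))*15 - 1*(-5/9) = -20*15 + 5/9 = -300 + 5/9 = -2695/9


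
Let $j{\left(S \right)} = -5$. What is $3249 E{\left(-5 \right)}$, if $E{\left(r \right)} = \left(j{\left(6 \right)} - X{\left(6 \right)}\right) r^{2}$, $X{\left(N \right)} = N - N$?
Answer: $-406125$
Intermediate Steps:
$X{\left(N \right)} = 0$
$E{\left(r \right)} = - 5 r^{2}$ ($E{\left(r \right)} = \left(-5 - 0\right) r^{2} = \left(-5 + 0\right) r^{2} = - 5 r^{2}$)
$3249 E{\left(-5 \right)} = 3249 \left(- 5 \left(-5\right)^{2}\right) = 3249 \left(\left(-5\right) 25\right) = 3249 \left(-125\right) = -406125$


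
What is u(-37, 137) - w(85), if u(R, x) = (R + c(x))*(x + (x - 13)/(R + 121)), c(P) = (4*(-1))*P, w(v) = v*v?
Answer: -617635/7 ≈ -88234.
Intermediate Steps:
w(v) = v**2
c(P) = -4*P
u(R, x) = (R - 4*x)*(x + (-13 + x)/(121 + R)) (u(R, x) = (R - 4*x)*(x + (x - 13)/(R + 121)) = (R - 4*x)*(x + (-13 + x)/(121 + R)))
u(-37, 137) - w(85) = (-488*137**2 - 13*(-37) + 52*137 + 137*(-37)**2 - 4*(-37)*137**2 + 122*(-37)*137)/(121 - 37) - 1*85**2 = (-488*18769 + 481 + 7124 + 137*1369 - 4*(-37)*18769 - 618418)/84 - 1*7225 = (-9159272 + 481 + 7124 + 187553 + 2777812 - 618418)/84 - 7225 = (1/84)*(-6804720) - 7225 = -567060/7 - 7225 = -617635/7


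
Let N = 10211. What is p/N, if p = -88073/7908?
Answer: -88073/80748588 ≈ -0.0010907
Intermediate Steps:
p = -88073/7908 (p = -88073*1/7908 = -88073/7908 ≈ -11.137)
p/N = -88073/7908/10211 = -88073/7908*1/10211 = -88073/80748588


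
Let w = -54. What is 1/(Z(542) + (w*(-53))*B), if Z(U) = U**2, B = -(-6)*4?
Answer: 1/362452 ≈ 2.7590e-6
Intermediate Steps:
B = 24 (B = -1*(-24) = 24)
1/(Z(542) + (w*(-53))*B) = 1/(542**2 - 54*(-53)*24) = 1/(293764 + 2862*24) = 1/(293764 + 68688) = 1/362452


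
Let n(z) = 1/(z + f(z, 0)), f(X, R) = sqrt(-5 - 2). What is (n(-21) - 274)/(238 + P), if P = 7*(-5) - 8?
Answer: -17539/12480 - I*sqrt(7)/87360 ≈ -1.4054 - 3.0286e-5*I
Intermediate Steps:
f(X, R) = I*sqrt(7) (f(X, R) = sqrt(-7) = I*sqrt(7))
n(z) = 1/(z + I*sqrt(7))
P = -43 (P = -35 - 8 = -43)
(n(-21) - 274)/(238 + P) = (1/(-21 + I*sqrt(7)) - 274)/(238 - 43) = (-274 + 1/(-21 + I*sqrt(7)))/195 = (-274 + 1/(-21 + I*sqrt(7)))*(1/195) = -274/195 + 1/(195*(-21 + I*sqrt(7)))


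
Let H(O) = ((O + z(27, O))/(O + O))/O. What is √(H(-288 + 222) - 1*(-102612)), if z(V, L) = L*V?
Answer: √111744237/33 ≈ 320.33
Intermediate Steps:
H(O) = 14/O (H(O) = ((O + O*27)/(O + O))/O = ((O + 27*O)/((2*O)))/O = ((28*O)*(1/(2*O)))/O = 14/O)
√(H(-288 + 222) - 1*(-102612)) = √(14/(-288 + 222) - 1*(-102612)) = √(14/(-66) + 102612) = √(14*(-1/66) + 102612) = √(-7/33 + 102612) = √(3386189/33) = √111744237/33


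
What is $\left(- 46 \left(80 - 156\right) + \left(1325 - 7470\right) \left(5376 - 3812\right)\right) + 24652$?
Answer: $-9582632$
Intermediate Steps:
$\left(- 46 \left(80 - 156\right) + \left(1325 - 7470\right) \left(5376 - 3812\right)\right) + 24652 = \left(\left(-46\right) \left(-76\right) - 9610780\right) + 24652 = \left(3496 - 9610780\right) + 24652 = -9607284 + 24652 = -9582632$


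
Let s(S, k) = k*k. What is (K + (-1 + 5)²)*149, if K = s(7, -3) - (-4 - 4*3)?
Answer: 6109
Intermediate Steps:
s(S, k) = k²
K = 25 (K = (-3)² - (-4 - 4*3) = 9 - (-4 - 12) = 9 - 1*(-16) = 9 + 16 = 25)
(K + (-1 + 5)²)*149 = (25 + (-1 + 5)²)*149 = (25 + 4²)*149 = (25 + 16)*149 = 41*149 = 6109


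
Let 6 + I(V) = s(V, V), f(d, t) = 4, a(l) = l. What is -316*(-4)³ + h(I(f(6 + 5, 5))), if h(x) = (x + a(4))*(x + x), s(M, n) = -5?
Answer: 20378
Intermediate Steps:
I(V) = -11 (I(V) = -6 - 5 = -11)
h(x) = 2*x*(4 + x) (h(x) = (x + 4)*(x + x) = (4 + x)*(2*x) = 2*x*(4 + x))
-316*(-4)³ + h(I(f(6 + 5, 5))) = -316*(-4)³ + 2*(-11)*(4 - 11) = -316*(-64) + 2*(-11)*(-7) = 20224 + 154 = 20378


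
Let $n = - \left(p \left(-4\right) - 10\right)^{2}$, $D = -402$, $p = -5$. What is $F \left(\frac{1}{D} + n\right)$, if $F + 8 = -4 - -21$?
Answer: $- \frac{120603}{134} \approx -900.02$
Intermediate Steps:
$F = 9$ ($F = -8 - -17 = -8 + \left(-4 + 21\right) = -8 + 17 = 9$)
$n = -100$ ($n = - \left(\left(-5\right) \left(-4\right) - 10\right)^{2} = - \left(20 - 10\right)^{2} = - 10^{2} = \left(-1\right) 100 = -100$)
$F \left(\frac{1}{D} + n\right) = 9 \left(\frac{1}{-402} - 100\right) = 9 \left(- \frac{1}{402} - 100\right) = 9 \left(- \frac{40201}{402}\right) = - \frac{120603}{134}$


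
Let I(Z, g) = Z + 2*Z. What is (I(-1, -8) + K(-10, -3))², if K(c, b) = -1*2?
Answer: 25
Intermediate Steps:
I(Z, g) = 3*Z
K(c, b) = -2
(I(-1, -8) + K(-10, -3))² = (3*(-1) - 2)² = (-3 - 2)² = (-5)² = 25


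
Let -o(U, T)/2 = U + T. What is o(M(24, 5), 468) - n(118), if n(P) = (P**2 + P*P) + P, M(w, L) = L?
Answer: -28912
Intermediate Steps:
o(U, T) = -2*T - 2*U (o(U, T) = -2*(U + T) = -2*(T + U) = -2*T - 2*U)
n(P) = P + 2*P**2 (n(P) = (P**2 + P**2) + P = 2*P**2 + P = P + 2*P**2)
o(M(24, 5), 468) - n(118) = (-2*468 - 2*5) - 118*(1 + 2*118) = (-936 - 10) - 118*(1 + 236) = -946 - 118*237 = -946 - 1*27966 = -946 - 27966 = -28912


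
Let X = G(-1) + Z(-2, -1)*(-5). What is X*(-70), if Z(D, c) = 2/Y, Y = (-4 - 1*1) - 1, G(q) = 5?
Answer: -1400/3 ≈ -466.67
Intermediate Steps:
Y = -6 (Y = (-4 - 1) - 1 = -5 - 1 = -6)
Z(D, c) = -⅓ (Z(D, c) = 2/(-6) = 2*(-⅙) = -⅓)
X = 20/3 (X = 5 - ⅓*(-5) = 5 + 5/3 = 20/3 ≈ 6.6667)
X*(-70) = (20/3)*(-70) = -1400/3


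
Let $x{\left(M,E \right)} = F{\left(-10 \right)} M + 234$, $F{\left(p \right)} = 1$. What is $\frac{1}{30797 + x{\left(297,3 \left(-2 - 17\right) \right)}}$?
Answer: $\frac{1}{31328} \approx 3.192 \cdot 10^{-5}$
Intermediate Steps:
$x{\left(M,E \right)} = 234 + M$ ($x{\left(M,E \right)} = 1 M + 234 = M + 234 = 234 + M$)
$\frac{1}{30797 + x{\left(297,3 \left(-2 - 17\right) \right)}} = \frac{1}{30797 + \left(234 + 297\right)} = \frac{1}{30797 + 531} = \frac{1}{31328}$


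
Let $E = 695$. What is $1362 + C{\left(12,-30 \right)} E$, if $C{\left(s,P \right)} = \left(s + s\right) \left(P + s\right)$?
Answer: $-298878$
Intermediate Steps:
$C{\left(s,P \right)} = 2 s \left(P + s\right)$
$1362 + C{\left(12,-30 \right)} E = 1362 + 2 \cdot 12 \left(-30 + 12\right) 695 = 1362 + 2 \cdot 12 \left(-18\right) 695 = 1362 - 300240 = -298878$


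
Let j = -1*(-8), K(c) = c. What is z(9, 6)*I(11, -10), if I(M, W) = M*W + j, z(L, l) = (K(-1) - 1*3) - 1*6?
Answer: 1020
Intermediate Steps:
j = 8
z(L, l) = -10 (z(L, l) = (-1 - 1*3) - 1*6 = (-1 - 3) - 6 = -4 - 6 = -10)
I(M, W) = 8 + M*W (I(M, W) = M*W + 8 = 8 + M*W)
z(9, 6)*I(11, -10) = -10*(8 + 11*(-10)) = -10*(8 - 110) = -10*(-102) = 1020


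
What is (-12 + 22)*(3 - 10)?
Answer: -70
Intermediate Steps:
(-12 + 22)*(3 - 10) = 10*(-7) = -70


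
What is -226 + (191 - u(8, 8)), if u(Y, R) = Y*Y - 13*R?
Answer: 5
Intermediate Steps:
u(Y, R) = Y² - 13*R
-226 + (191 - u(8, 8)) = -226 + (191 - (8² - 13*8)) = -226 + (191 - (64 - 104)) = -226 + (191 - 1*(-40)) = -226 + (191 + 40) = -226 + 231 = 5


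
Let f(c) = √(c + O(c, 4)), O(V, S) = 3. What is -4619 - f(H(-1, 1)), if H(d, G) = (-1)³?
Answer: -4619 - √2 ≈ -4620.4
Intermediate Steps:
H(d, G) = -1
f(c) = √(3 + c) (f(c) = √(c + 3) = √(3 + c))
-4619 - f(H(-1, 1)) = -4619 - √(3 - 1) = -4619 - √2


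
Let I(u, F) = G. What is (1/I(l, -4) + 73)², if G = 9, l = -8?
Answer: 432964/81 ≈ 5345.2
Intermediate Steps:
I(u, F) = 9
(1/I(l, -4) + 73)² = (1/9 + 73)² = (⅑ + 73)² = (658/9)² = 432964/81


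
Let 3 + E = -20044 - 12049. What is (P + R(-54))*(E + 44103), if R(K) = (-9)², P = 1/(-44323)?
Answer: 43107075134/44323 ≈ 9.7257e+5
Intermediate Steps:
P = -1/44323 ≈ -2.2562e-5
R(K) = 81
E = -32096 (E = -3 + (-20044 - 12049) = -3 - 32093 = -32096)
(P + R(-54))*(E + 44103) = (-1/44323 + 81)*(-32096 + 44103) = (3590162/44323)*12007 = 43107075134/44323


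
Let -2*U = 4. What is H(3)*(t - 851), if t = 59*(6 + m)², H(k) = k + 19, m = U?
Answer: 2046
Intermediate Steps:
U = -2 (U = -½*4 = -2)
m = -2
H(k) = 19 + k
t = 944 (t = 59*(6 - 2)² = 59*4² = 59*16 = 944)
H(3)*(t - 851) = (19 + 3)*(944 - 851) = 22*93 = 2046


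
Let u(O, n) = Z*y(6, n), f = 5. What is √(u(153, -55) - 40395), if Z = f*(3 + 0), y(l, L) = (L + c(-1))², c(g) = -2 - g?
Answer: √6645 ≈ 81.517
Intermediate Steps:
y(l, L) = (-1 + L)² (y(l, L) = (L + (-2 - 1*(-1)))² = (L + (-2 + 1))² = (L - 1)² = (-1 + L)²)
Z = 15 (Z = 5*(3 + 0) = 5*3 = 15)
u(O, n) = 15*(-1 + n)²
√(u(153, -55) - 40395) = √(15*(-1 - 55)² - 40395) = √(15*(-56)² - 40395) = √(15*3136 - 40395) = √(47040 - 40395) = √6645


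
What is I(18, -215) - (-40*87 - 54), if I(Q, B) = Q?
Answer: 3552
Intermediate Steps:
I(18, -215) - (-40*87 - 54) = 18 - (-40*87 - 54) = 18 - (-3480 - 54) = 18 - 1*(-3534) = 18 + 3534 = 3552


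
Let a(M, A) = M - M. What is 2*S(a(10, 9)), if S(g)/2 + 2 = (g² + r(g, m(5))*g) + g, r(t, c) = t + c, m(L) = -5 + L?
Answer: -8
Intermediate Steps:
a(M, A) = 0
r(t, c) = c + t
S(g) = -4 + 2*g + 4*g² (S(g) = -4 + 2*((g² + ((-5 + 5) + g)*g) + g) = -4 + 2*((g² + (0 + g)*g) + g) = -4 + 2*((g² + g*g) + g) = -4 + 2*((g² + g²) + g) = -4 + 2*(2*g² + g) = -4 + 2*(g + 2*g²) = -4 + (2*g + 4*g²) = -4 + 2*g + 4*g²)
2*S(a(10, 9)) = 2*(-4 + 2*0 + 4*0²) = 2*(-4 + 0 + 4*0) = 2*(-4 + 0 + 0) = 2*(-4) = -8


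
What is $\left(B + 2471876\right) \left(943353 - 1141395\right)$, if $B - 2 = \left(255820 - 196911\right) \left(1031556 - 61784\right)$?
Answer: $-11314292076314292$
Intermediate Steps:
$B = 57128298750$ ($B = 2 + \left(255820 - 196911\right) \left(1031556 - 61784\right) = 2 + 58909 \cdot 969772 = 2 + 57128298748 = 57128298750$)
$\left(B + 2471876\right) \left(943353 - 1141395\right) = \left(57128298750 + 2471876\right) \left(943353 - 1141395\right) = 57130770626 \left(-198042\right) = -11314292076314292$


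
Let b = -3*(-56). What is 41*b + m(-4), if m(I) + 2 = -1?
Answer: 6885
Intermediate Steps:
m(I) = -3 (m(I) = -2 - 1 = -3)
b = 168
41*b + m(-4) = 41*168 - 3 = 6888 - 3 = 6885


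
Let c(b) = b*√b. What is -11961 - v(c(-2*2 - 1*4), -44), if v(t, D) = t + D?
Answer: -11917 + 16*I*√2 ≈ -11917.0 + 22.627*I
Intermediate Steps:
c(b) = b^(3/2)
v(t, D) = D + t
-11961 - v(c(-2*2 - 1*4), -44) = -11961 - (-44 + (-2*2 - 1*4)^(3/2)) = -11961 - (-44 + (-4 - 4)^(3/2)) = -11961 - (-44 + (-8)^(3/2)) = -11961 - (-44 - 16*I*√2) = -11961 + (44 + 16*I*√2) = -11917 + 16*I*√2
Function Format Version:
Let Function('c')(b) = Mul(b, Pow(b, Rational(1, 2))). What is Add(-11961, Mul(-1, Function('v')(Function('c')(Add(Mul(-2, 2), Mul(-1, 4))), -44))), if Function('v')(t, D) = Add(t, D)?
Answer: Add(-11917, Mul(16, I, Pow(2, Rational(1, 2)))) ≈ Add(-11917., Mul(22.627, I))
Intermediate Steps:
Function('c')(b) = Pow(b, Rational(3, 2))
Function('v')(t, D) = Add(D, t)
Add(-11961, Mul(-1, Function('v')(Function('c')(Add(Mul(-2, 2), Mul(-1, 4))), -44))) = Add(-11961, Mul(-1, Add(-44, Pow(Add(Mul(-2, 2), Mul(-1, 4)), Rational(3, 2))))) = Add(-11961, Mul(-1, Add(-44, Pow(Add(-4, -4), Rational(3, 2))))) = Add(-11961, Mul(-1, Add(-44, Pow(-8, Rational(3, 2))))) = Add(-11961, Mul(-1, Add(-44, Mul(-16, I, Pow(2, Rational(1, 2)))))) = Add(-11961, Add(44, Mul(16, I, Pow(2, Rational(1, 2))))) = Add(-11917, Mul(16, I, Pow(2, Rational(1, 2))))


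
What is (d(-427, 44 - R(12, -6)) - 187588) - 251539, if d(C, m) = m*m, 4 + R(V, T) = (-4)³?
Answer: -426583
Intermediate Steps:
R(V, T) = -68 (R(V, T) = -4 + (-4)³ = -4 - 64 = -68)
d(C, m) = m²
(d(-427, 44 - R(12, -6)) - 187588) - 251539 = ((44 - 1*(-68))² - 187588) - 251539 = ((44 + 68)² - 187588) - 251539 = (112² - 187588) - 251539 = (12544 - 187588) - 251539 = -175044 - 251539 = -426583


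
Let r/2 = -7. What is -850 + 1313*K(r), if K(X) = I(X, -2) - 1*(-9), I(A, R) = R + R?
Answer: 5715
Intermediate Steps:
I(A, R) = 2*R
r = -14 (r = 2*(-7) = -14)
K(X) = 5 (K(X) = 2*(-2) - 1*(-9) = -4 + 9 = 5)
-850 + 1313*K(r) = -850 + 1313*5 = -850 + 6565 = 5715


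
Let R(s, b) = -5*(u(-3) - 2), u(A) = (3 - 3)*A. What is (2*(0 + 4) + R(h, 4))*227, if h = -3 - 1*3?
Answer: 4086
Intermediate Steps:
u(A) = 0 (u(A) = 0*A = 0)
h = -6 (h = -3 - 3 = -6)
R(s, b) = 10 (R(s, b) = -5*(0 - 2) = -5*(-2) = 10)
(2*(0 + 4) + R(h, 4))*227 = (2*(0 + 4) + 10)*227 = (2*4 + 10)*227 = (8 + 10)*227 = 18*227 = 4086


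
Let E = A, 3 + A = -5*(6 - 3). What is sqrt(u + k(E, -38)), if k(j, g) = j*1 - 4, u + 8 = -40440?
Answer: I*sqrt(40470) ≈ 201.17*I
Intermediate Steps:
A = -18 (A = -3 - 5*(6 - 3) = -3 - 5*3 = -3 - 15 = -18)
u = -40448 (u = -8 - 40440 = -40448)
E = -18
k(j, g) = -4 + j (k(j, g) = j - 4 = -4 + j)
sqrt(u + k(E, -38)) = sqrt(-40448 + (-4 - 18)) = sqrt(-40448 - 22) = sqrt(-40470) = I*sqrt(40470)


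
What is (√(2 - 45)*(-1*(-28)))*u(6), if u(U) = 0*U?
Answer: 0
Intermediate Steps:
u(U) = 0
(√(2 - 45)*(-1*(-28)))*u(6) = (√(2 - 45)*(-1*(-28)))*0 = (√(-43)*28)*0 = ((I*√43)*28)*0 = (28*I*√43)*0 = 0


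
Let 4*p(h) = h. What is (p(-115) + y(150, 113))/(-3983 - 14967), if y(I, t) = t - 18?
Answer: -53/15160 ≈ -0.0034960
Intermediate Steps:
y(I, t) = -18 + t
p(h) = h/4
(p(-115) + y(150, 113))/(-3983 - 14967) = ((¼)*(-115) + (-18 + 113))/(-3983 - 14967) = (-115/4 + 95)/(-18950) = (265/4)*(-1/18950) = -53/15160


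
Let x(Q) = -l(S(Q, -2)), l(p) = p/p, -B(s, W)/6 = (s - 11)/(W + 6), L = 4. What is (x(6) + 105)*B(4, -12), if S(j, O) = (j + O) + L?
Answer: -728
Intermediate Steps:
B(s, W) = -6*(-11 + s)/(6 + W) (B(s, W) = -6*(s - 11)/(W + 6) = -6*(-11 + s)/(6 + W))
S(j, O) = 4 + O + j (S(j, O) = (j + O) + 4 = (O + j) + 4 = 4 + O + j)
l(p) = 1
x(Q) = -1 (x(Q) = -1*1 = -1)
(x(6) + 105)*B(4, -12) = (-1 + 105)*(6*(11 - 1*4)/(6 - 12)) = 104*(6*(11 - 4)/(-6)) = 104*(6*(-⅙)*7) = 104*(-7) = -728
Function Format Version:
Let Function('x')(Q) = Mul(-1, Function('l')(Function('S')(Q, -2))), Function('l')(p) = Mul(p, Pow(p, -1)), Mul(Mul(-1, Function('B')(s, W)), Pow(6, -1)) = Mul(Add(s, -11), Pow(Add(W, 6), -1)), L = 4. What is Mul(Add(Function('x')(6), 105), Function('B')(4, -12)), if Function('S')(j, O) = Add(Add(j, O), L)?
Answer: -728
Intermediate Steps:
Function('B')(s, W) = Mul(-6, Pow(Add(6, W), -1), Add(-11, s)) (Function('B')(s, W) = Mul(-6, Mul(Add(s, -11), Pow(Add(W, 6), -1))) = Mul(-6, Mul(Add(-11, s), Pow(Add(6, W), -1))) = Mul(-6, Mul(Pow(Add(6, W), -1), Add(-11, s))) = Mul(-6, Pow(Add(6, W), -1), Add(-11, s)))
Function('S')(j, O) = Add(4, O, j) (Function('S')(j, O) = Add(Add(j, O), 4) = Add(Add(O, j), 4) = Add(4, O, j))
Function('l')(p) = 1
Function('x')(Q) = -1 (Function('x')(Q) = Mul(-1, 1) = -1)
Mul(Add(Function('x')(6), 105), Function('B')(4, -12)) = Mul(Add(-1, 105), Mul(6, Pow(Add(6, -12), -1), Add(11, Mul(-1, 4)))) = Mul(104, Mul(6, Pow(-6, -1), Add(11, -4))) = Mul(104, Mul(6, Rational(-1, 6), 7)) = Mul(104, -7) = -728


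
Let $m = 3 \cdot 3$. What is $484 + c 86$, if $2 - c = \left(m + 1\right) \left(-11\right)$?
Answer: $10116$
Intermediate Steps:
$m = 9$
$c = 112$ ($c = 2 - \left(9 + 1\right) \left(-11\right) = 2 - 10 \left(-11\right) = 2 - -110 = 2 + 110 = 112$)
$484 + c 86 = 484 + 112 \cdot 86 = 484 + 9632 = 10116$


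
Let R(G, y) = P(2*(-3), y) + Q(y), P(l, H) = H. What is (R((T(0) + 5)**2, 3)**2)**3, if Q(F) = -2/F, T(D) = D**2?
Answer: 117649/729 ≈ 161.38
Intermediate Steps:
R(G, y) = y - 2/y
(R((T(0) + 5)**2, 3)**2)**3 = ((3 - 2/3)**2)**3 = ((7/3)**2)**3 = (49/9)**3 = 117649/729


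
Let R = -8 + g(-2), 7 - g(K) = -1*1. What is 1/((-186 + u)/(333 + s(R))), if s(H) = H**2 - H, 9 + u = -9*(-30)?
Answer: 111/25 ≈ 4.4400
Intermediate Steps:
g(K) = 8 (g(K) = 7 - (-1) = 7 - 1*(-1) = 7 + 1 = 8)
u = 261 (u = -9 - 9*(-30) = -9 + 270 = 261)
R = 0 (R = -8 + 8 = 0)
1/((-186 + u)/(333 + s(R))) = 1/((-186 + 261)/(333 + 0*(-1 + 0))) = 1/(75/(333 + 0*(-1))) = 1/(75/(333 + 0)) = 1/(75/333) = 1/(75*(1/333)) = 1/(25/111) = 111/25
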